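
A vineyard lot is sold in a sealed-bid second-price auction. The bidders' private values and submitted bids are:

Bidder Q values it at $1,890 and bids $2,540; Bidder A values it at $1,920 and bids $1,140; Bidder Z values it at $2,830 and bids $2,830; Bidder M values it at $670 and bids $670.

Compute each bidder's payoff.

Ranking the bids: Bidder Z $2,830 > Bidder Q $2,540 > Bidder A $1,140 > Bidder M $670.
Bidder Z has the top bid and wins; the price is the second-highest bid, $2,540.
Bidder Z's payoff = $2,830 − $2,540 = $290. All other bidders lose, so their payoff is 0.

Bidder Q $0, Bidder A $0, Bidder Z $290, Bidder M $0.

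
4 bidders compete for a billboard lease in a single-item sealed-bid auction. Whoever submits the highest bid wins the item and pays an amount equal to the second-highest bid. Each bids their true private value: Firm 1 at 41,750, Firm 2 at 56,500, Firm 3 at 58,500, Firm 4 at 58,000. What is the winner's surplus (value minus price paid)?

Ranking the bids: Firm 3 58,500 > Firm 4 58,000 > Firm 2 56,500 > Firm 1 41,750.
Firm 3 wins with the top bid and pays the second-highest, 58,000.
Surplus = 58,500 − 58,000 = 500.

Winner's surplus: 500.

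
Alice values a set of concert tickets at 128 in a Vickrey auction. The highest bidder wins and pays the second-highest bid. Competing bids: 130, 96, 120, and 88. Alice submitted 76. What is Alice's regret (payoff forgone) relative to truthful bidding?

The highest competing bid is 130.
Bidding truthfully at 128: the top bid is 130 (a rival), so Alice loses. Payoff = 0.
Bidding 76: the top bid is 130 (a rival), so Alice loses. Payoff = 0.
Regret = truthful payoff − actual payoff = 0 − 0 = 0.

Payoff forgone: 0.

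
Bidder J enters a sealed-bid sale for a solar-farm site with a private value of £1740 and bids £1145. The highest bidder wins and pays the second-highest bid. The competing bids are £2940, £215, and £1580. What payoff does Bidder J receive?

Highest competing bid: £2940.
Bidder J's bid £1145 is not the highest, so Bidder J loses, pays nothing, and earns zero payoff.

Payoff = £0.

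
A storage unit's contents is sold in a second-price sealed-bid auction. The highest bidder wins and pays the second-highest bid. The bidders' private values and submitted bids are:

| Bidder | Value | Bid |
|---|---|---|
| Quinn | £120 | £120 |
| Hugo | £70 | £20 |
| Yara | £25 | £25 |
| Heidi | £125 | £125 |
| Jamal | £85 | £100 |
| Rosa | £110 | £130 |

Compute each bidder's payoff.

Quinn £0, Hugo £0, Yara £0, Heidi £0, Jamal £0, Rosa -£15.

Ordered from highest: Rosa £130; Heidi £125; Quinn £120; Jamal £100; Yara £25; Hugo £20.
Rosa has the top bid and wins; the price is the second-highest bid, £125.
Rosa's payoff = £110 − £125 = -£15. All other bidders lose, so their payoff is 0.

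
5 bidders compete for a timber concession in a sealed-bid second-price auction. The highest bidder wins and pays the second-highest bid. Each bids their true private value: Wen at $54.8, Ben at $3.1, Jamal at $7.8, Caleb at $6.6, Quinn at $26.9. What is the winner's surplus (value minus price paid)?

Ordered from highest: Wen $54.8 > Quinn $26.9 > Jamal $7.8 > Caleb $6.6 > Ben $3.1.
Wen wins with the top bid and pays the second-highest, $26.9.
Surplus = $54.8 − $26.9 = $27.9.

$27.9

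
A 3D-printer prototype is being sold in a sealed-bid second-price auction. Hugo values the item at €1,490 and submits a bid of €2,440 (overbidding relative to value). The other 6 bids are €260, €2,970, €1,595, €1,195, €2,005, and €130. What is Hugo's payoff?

Highest competing bid: €2,970.
Hugo's bid €2,440 is not the highest, so Hugo loses, pays nothing, and earns zero payoff.

Payoff = €0.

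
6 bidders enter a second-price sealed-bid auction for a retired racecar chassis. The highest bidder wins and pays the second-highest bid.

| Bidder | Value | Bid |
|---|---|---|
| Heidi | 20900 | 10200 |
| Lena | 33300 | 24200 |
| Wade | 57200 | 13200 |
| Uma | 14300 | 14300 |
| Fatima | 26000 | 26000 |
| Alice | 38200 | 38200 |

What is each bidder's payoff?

Ranking the bids: Alice 38200, then Fatima 26000, then Lena 24200, then Uma 14300, then Wade 13200, then Heidi 10200.
Alice has the top bid and wins; the price is the second-highest bid, 26000.
Alice's payoff = 38200 − 26000 = 12200. All other bidders lose, so their payoff is 0.

Heidi 0, Lena 0, Wade 0, Uma 0, Fatima 0, Alice 12200.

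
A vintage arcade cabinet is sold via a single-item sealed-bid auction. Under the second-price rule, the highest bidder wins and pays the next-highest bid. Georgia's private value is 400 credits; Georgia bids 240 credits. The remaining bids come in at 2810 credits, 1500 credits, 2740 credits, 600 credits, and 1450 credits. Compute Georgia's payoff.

Payoff = 0 credits.

Highest competing bid: 2810 credits.
Georgia's bid 240 credits is not the highest, so Georgia loses, pays nothing, and earns zero payoff.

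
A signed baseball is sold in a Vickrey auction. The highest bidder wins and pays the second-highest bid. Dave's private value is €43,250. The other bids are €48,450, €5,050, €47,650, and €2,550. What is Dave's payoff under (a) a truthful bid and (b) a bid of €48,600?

The highest competing bid is €48,450.
Bidding truthfully at €43,250: the top bid is €48,450 (a rival), so Dave loses. Payoff = €0.
Bidding €48,600: Dave has the top bid, wins, and pays the second-highest bid €48,450. Payoff = €43,250 − €48,450 = -€5,200.

(a) €0  (b) -€5,200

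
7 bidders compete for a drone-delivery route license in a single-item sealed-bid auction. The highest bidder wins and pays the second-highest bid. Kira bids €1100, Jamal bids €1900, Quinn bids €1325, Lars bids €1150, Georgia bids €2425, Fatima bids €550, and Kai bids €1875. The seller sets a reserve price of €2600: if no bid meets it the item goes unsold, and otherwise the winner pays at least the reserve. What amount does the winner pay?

Bids in descending order: Georgia €2425 > Jamal €1900 > Kai €1875 > Quinn €1325 > Lars €1150 > Kira €1100 > Fatima €550.
The top bid €2425 is below the reserve €2600, so the item goes unsold and nothing is paid.

unsold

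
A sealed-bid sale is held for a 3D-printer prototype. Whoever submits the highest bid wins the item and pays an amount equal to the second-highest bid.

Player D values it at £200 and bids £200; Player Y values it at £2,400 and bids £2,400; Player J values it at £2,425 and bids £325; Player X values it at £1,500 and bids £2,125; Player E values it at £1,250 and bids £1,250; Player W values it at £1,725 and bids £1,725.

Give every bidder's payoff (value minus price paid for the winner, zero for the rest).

Sorted high to low: Player Y £2,400; Player X £2,125; Player W £1,725; Player E £1,250; Player J £325; Player D £200.
Player Y has the top bid and wins; the price is the second-highest bid, £2,125.
Player Y's payoff = £2,400 − £2,125 = £275. All other bidders lose, so their payoff is 0.

Player D £0, Player Y £275, Player J £0, Player X £0, Player E £0, Player W £0.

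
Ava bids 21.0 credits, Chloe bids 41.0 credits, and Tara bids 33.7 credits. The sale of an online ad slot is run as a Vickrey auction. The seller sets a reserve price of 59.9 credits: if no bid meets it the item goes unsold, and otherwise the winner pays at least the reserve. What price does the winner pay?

unsold

Ranking the bids: Chloe 41.0 credits > Tara 33.7 credits > Ava 21.0 credits.
The top bid 41.0 credits is below the reserve 59.9 credits, so the item goes unsold and nothing is paid.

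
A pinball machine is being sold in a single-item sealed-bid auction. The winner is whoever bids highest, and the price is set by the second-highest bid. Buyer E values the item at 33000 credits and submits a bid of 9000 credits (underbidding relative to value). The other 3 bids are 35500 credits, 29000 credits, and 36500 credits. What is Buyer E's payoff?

Highest competing bid: 36500 credits.
Buyer E's bid 9000 credits is not the highest, so Buyer E loses, pays nothing, and earns zero payoff.

Buyer E's payoff: 0 credits.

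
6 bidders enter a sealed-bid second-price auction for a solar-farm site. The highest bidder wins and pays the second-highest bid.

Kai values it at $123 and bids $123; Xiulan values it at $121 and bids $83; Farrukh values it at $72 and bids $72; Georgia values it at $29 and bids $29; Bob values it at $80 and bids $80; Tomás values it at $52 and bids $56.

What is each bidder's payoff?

Sorted high to low: Kai $123; Xiulan $83; Bob $80; Farrukh $72; Tomás $56; Georgia $29.
Kai has the top bid and wins; the price is the second-highest bid, $83.
Kai's payoff = $123 − $83 = $40. All other bidders lose, so their payoff is 0.

Kai $40, Xiulan $0, Farrukh $0, Georgia $0, Bob $0, Tomás $0.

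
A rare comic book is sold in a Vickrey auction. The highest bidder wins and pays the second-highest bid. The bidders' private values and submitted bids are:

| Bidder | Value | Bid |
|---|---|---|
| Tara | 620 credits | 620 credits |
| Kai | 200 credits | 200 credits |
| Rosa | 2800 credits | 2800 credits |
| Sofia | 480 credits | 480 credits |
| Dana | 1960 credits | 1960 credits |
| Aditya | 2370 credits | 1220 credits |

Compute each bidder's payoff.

Tara 0 credits, Kai 0 credits, Rosa 840 credits, Sofia 0 credits, Dana 0 credits, Aditya 0 credits.

Sorted high to low: Rosa 2800 credits, then Dana 1960 credits, then Aditya 1220 credits, then Tara 620 credits, then Sofia 480 credits, then Kai 200 credits.
Rosa has the top bid and wins; the price is the second-highest bid, 1960 credits.
Rosa's payoff = 2800 credits − 1960 credits = 840 credits. All other bidders lose, so their payoff is 0.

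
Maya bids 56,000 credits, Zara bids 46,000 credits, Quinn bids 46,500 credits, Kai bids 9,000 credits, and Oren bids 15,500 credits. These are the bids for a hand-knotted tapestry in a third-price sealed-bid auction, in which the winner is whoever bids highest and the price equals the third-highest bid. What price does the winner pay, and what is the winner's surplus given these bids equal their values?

The winner pays 46,000 credits for a surplus of 10,000 credits.

Ordered from highest: Maya 56,000 credits; Quinn 46,500 credits; Zara 46,000 credits; Oren 15,500 credits; Kai 9,000 credits.
Maya is the highest bidder, so Maya wins.
Under the third-price rule, the price is the third-highest bid: 46,000 credits.
Surplus = 56,000 credits − 46,000 credits = 10,000 credits.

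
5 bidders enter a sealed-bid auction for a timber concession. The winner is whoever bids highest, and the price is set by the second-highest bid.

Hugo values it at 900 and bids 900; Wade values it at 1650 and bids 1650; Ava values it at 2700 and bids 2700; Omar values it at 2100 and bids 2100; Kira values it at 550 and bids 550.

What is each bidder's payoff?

Ranking the bids: Ava 2700, then Omar 2100, then Wade 1650, then Hugo 900, then Kira 550.
Ava has the top bid and wins; the price is the second-highest bid, 2100.
Ava's payoff = 2700 − 2100 = 600. All other bidders lose, so their payoff is 0.

Payoffs: Hugo 0, Wade 0, Ava 600, Omar 0, Kira 0.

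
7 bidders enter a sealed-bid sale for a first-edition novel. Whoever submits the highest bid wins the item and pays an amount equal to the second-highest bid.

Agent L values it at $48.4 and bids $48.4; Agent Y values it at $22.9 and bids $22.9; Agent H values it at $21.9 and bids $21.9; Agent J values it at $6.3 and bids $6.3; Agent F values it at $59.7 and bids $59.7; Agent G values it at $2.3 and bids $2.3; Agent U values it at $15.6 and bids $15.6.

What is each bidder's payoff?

Bids in descending order: Agent F $59.7 > Agent L $48.4 > Agent Y $22.9 > Agent H $21.9 > Agent U $15.6 > Agent J $6.3 > Agent G $2.3.
Agent F has the top bid and wins; the price is the second-highest bid, $48.4.
Agent F's payoff = $59.7 − $48.4 = $11.3. All other bidders lose, so their payoff is 0.

Payoffs: Agent L $0.0, Agent Y $0.0, Agent H $0.0, Agent J $0.0, Agent F $11.3, Agent G $0.0, Agent U $0.0.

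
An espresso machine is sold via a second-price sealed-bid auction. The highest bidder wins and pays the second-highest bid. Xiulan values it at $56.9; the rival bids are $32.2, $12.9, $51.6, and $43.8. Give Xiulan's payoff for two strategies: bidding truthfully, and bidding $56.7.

(a) $5.3  (b) $5.3

The highest competing bid is $51.6.
Bidding truthfully at $56.9: Xiulan has the top bid, wins, and pays the second-highest bid $51.6. Payoff = $56.9 − $51.6 = $5.3.
Bidding $56.7: Xiulan has the top bid, wins, and pays the second-highest bid $51.6. Payoff = $56.9 − $51.6 = $5.3.
The bid only affects whether you win, not the price — here both bids land on the same side of the top rival bid, so the deviation is payoff-neutral.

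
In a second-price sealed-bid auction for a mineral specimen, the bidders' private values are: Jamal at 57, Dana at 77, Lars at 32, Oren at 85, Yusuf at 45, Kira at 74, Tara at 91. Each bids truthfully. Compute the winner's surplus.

Ranking the bids: Tara 91; Oren 85; Dana 77; Kira 74; Jamal 57; Yusuf 45; Lars 32.
Tara wins with the top bid and pays the second-highest, 85.
Surplus = 91 − 85 = 6.

Surplus = 6.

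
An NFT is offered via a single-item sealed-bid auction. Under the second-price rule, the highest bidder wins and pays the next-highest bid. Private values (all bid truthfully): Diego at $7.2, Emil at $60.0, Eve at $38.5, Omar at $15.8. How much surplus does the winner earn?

Ordered from highest: Emil $60.0, then Eve $38.5, then Omar $15.8, then Diego $7.2.
Emil wins with the top bid and pays the second-highest, $38.5.
Surplus = $60.0 − $38.5 = $21.5.

$21.5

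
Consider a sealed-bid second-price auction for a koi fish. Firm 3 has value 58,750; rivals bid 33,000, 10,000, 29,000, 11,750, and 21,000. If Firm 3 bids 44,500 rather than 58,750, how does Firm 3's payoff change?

The highest competing bid is 33,000.
Bidding truthfully at 58,750: Firm 3 has the top bid, wins, and pays the second-highest bid 33,000. Payoff = 58,750 − 33,000 = 25,750.
Bidding 44,500: Firm 3 has the top bid, wins, and pays the second-highest bid 33,000. Payoff = 58,750 − 33,000 = 25,750.
Change = 25,750 − 25,750 = 0.

Payoff change: 0.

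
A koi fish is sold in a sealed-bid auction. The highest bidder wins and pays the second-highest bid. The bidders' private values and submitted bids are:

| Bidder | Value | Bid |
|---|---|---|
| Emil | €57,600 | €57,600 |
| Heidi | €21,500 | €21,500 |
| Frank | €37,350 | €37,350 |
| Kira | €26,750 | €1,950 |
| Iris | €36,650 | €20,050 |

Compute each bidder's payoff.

Payoffs: Emil €20,250, Heidi €0, Frank €0, Kira €0, Iris €0.

Sorted high to low: Emil €57,600, then Frank €37,350, then Heidi €21,500, then Iris €20,050, then Kira €1,950.
Emil has the top bid and wins; the price is the second-highest bid, €37,350.
Emil's payoff = €57,600 − €37,350 = €20,250. All other bidders lose, so their payoff is 0.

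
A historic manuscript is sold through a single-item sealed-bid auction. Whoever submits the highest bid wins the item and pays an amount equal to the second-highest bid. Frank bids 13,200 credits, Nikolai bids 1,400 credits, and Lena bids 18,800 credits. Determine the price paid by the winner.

Price paid: 13,200 credits.

Ranking the bids: Lena 18,800 credits; Frank 13,200 credits; Nikolai 1,400 credits.
Lena has the highest bid, so Lena wins.
The second-highest bid is 13,200 credits, so that is what Lena pays.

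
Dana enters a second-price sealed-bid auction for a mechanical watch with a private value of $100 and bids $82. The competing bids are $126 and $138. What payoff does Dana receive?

Highest competing bid: $138.
Dana's bid $82 is not the highest, so Dana loses, pays nothing, and earns zero payoff.

Dana's payoff: $0.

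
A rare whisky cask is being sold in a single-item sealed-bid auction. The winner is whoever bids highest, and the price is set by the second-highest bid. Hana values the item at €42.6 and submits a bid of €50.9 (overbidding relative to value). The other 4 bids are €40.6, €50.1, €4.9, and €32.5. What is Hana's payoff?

-€7.5

Highest competing bid: €50.1.
Hana's bid €50.9 is the highest overall, so Hana wins and pays the second-highest bid, €50.1.
Payoff = value − price = €42.6 − €50.1 = -€7.5.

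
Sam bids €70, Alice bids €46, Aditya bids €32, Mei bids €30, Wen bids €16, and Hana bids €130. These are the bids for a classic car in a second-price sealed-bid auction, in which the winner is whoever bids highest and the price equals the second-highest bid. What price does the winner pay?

€70

Bids in descending order: Hana €130, then Sam €70, then Alice €46, then Aditya €32, then Mei €30, then Wen €16.
Hana is the highest bidder, so Hana wins.
Under the second-price rule, the price is the second-highest bid: €70.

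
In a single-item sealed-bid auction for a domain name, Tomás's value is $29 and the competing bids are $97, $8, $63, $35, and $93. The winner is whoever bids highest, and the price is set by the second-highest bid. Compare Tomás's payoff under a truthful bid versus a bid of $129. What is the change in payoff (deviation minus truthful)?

The highest competing bid is $97.
Bidding truthfully at $29: the top bid is $97 (a rival), so Tomás loses. Payoff = $0.
Bidding $129: Tomás has the top bid, wins, and pays the second-highest bid $97. Payoff = $29 − $97 = -$68.
Change = -$68 − $0 = -$68.

-$68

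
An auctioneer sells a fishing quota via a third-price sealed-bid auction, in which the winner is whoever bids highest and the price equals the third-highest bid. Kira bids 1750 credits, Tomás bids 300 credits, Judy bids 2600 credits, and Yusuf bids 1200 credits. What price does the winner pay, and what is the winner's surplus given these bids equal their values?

Price 1200 credits; surplus 1400 credits.

Ordered from highest: Judy 2600 credits > Kira 1750 credits > Yusuf 1200 credits > Tomás 300 credits.
Judy is the highest bidder, so Judy wins.
Under the third-price rule, the price is the third-highest bid: 1200 credits.
Surplus = 2600 credits − 1200 credits = 1400 credits.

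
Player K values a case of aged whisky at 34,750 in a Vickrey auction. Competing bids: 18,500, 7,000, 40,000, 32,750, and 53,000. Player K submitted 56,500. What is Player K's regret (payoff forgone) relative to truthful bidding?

Payoff forgone: 18,250.

The highest competing bid is 53,000.
Bidding truthfully at 34,750: the top bid is 53,000 (a rival), so Player K loses. Payoff = 0.
Bidding 56,500: Player K has the top bid, wins, and pays the second-highest bid 53,000. Payoff = 34,750 − 53,000 = -18,250.
Regret = truthful payoff − actual payoff = 0 − -18,250 = 18,250.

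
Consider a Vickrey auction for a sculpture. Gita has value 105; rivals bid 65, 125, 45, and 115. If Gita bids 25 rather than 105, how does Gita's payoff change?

Payoff change: 0.

The highest competing bid is 125.
Bidding truthfully at 105: the top bid is 125 (a rival), so Gita loses. Payoff = 0.
Bidding 25: the top bid is 125 (a rival), so Gita loses. Payoff = 0.
Change = 0 − 0 = 0.
The bid only affects whether you win, not the price — here both bids land on the same side of the top rival bid, so the deviation is payoff-neutral.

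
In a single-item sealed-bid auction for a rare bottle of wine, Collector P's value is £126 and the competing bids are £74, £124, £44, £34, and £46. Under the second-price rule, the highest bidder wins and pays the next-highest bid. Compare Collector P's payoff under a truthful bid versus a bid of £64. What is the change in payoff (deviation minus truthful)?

Payoff change: -£2.

The highest competing bid is £124.
Bidding truthfully at £126: Collector P has the top bid, wins, and pays the second-highest bid £124. Payoff = £126 − £124 = £2.
Bidding £64: the top bid is £124 (a rival), so Collector P loses. Payoff = £0.
Change = £0 − £2 = -£2.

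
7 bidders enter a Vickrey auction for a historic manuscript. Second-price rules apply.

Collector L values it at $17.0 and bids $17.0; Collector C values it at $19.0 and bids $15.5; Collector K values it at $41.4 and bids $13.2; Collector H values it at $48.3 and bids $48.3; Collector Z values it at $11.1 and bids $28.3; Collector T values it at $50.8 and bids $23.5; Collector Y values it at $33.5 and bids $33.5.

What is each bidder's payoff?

Collector L $0.0, Collector C $0.0, Collector K $0.0, Collector H $14.8, Collector Z $0.0, Collector T $0.0, Collector Y $0.0.

Sorted high to low: Collector H $48.3 > Collector Y $33.5 > Collector Z $28.3 > Collector T $23.5 > Collector L $17.0 > Collector C $15.5 > Collector K $13.2.
Collector H has the top bid and wins; the price is the second-highest bid, $33.5.
Collector H's payoff = $48.3 − $33.5 = $14.8. All other bidders lose, so their payoff is 0.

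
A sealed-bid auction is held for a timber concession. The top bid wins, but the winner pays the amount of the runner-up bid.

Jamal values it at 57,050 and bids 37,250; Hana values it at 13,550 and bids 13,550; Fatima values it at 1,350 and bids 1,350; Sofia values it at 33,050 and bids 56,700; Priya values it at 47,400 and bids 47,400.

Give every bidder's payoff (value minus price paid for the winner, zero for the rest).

Bids in descending order: Sofia 56,700 > Priya 47,400 > Jamal 37,250 > Hana 13,550 > Fatima 1,350.
Sofia has the top bid and wins; the price is the second-highest bid, 47,400.
Sofia's payoff = 33,050 − 47,400 = -14,350. All other bidders lose, so their payoff is 0.

Jamal 0, Hana 0, Fatima 0, Sofia -14,350, Priya 0.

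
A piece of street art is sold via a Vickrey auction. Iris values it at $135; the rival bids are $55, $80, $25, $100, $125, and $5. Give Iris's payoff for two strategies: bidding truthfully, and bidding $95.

(a) $10  (b) $0

The highest competing bid is $125.
Bidding truthfully at $135: Iris has the top bid, wins, and pays the second-highest bid $125. Payoff = $135 − $125 = $10.
Bidding $95: the top bid is $125 (a rival), so Iris loses. Payoff = $0.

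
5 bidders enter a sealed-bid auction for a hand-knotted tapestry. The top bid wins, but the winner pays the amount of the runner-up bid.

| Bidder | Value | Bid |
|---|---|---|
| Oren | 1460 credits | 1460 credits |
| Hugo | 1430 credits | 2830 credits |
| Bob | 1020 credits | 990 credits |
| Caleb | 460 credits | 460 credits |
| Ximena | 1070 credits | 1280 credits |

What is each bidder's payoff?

Payoffs: Oren 0 credits, Hugo -30 credits, Bob 0 credits, Caleb 0 credits, Ximena 0 credits.

Bids in descending order: Hugo 2830 credits; Oren 1460 credits; Ximena 1280 credits; Bob 990 credits; Caleb 460 credits.
Hugo has the top bid and wins; the price is the second-highest bid, 1460 credits.
Hugo's payoff = 1430 credits − 1460 credits = -30 credits. All other bidders lose, so their payoff is 0.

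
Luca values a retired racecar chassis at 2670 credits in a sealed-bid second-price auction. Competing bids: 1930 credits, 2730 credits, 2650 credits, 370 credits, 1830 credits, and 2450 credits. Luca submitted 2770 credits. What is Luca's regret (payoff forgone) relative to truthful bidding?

Regret: 60 credits.

The highest competing bid is 2730 credits.
Bidding truthfully at 2670 credits: the top bid is 2730 credits (a rival), so Luca loses. Payoff = 0 credits.
Bidding 2770 credits: Luca has the top bid, wins, and pays the second-highest bid 2730 credits. Payoff = 2670 credits − 2730 credits = -60 credits.
Regret = truthful payoff − actual payoff = 0 credits − -60 credits = 60 credits.
Deviating from a truthful bid can only lose payoff in a second-price auction — never gain.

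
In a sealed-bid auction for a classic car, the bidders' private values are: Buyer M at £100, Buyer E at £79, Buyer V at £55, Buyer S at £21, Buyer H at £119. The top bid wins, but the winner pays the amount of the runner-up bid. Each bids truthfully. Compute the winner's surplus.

£19

Bids in descending order: Buyer H £119; Buyer M £100; Buyer E £79; Buyer V £55; Buyer S £21.
Buyer H wins with the top bid and pays the second-highest, £100.
Surplus = £119 − £100 = £19.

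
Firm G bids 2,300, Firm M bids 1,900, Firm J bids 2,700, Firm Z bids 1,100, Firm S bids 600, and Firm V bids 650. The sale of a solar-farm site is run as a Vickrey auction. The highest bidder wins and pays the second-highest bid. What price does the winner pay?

Ranking the bids: Firm J 2,700, then Firm G 2,300, then Firm M 1,900, then Firm Z 1,100, then Firm V 650, then Firm S 600.
Firm J has the highest bid, so Firm J wins.
The second-highest bid is 2,300, so that is what Firm J pays.

2,300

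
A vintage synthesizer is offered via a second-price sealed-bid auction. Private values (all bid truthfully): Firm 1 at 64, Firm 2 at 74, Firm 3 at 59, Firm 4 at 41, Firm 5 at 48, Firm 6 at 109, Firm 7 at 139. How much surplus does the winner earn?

Winner's surplus: 30.

Sorted high to low: Firm 7 139; Firm 6 109; Firm 2 74; Firm 1 64; Firm 3 59; Firm 5 48; Firm 4 41.
Firm 7 wins with the top bid and pays the second-highest, 109.
Surplus = 139 − 109 = 30.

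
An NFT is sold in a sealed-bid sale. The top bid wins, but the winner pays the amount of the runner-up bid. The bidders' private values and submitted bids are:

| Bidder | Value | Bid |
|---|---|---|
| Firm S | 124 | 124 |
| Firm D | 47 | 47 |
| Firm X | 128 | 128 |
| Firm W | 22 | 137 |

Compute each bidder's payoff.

Payoffs: Firm S 0, Firm D 0, Firm X 0, Firm W -106.

Bids in descending order: Firm W 137, then Firm X 128, then Firm S 124, then Firm D 47.
Firm W has the top bid and wins; the price is the second-highest bid, 128.
Firm W's payoff = 22 − 128 = -106. All other bidders lose, so their payoff is 0.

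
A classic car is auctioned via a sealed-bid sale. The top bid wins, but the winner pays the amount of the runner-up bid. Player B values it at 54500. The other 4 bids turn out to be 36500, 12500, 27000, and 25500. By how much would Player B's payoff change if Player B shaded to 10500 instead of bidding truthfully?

The highest competing bid is 36500.
Bidding truthfully at 54500: Player B has the top bid, wins, and pays the second-highest bid 36500. Payoff = 54500 − 36500 = 18000.
Bidding 10500: the top bid is 36500 (a rival), so Player B loses. Payoff = 0.
Change = 0 − 18000 = -18000.
Deviating from a truthful bid can only lose payoff in a second-price auction — never gain.

Change in payoff: -18000.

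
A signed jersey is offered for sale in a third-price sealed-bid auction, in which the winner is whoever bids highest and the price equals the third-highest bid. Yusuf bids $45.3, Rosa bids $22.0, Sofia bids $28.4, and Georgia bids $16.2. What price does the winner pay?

Price paid: $22.0.

Sorted high to low: Yusuf $45.3, then Sofia $28.4, then Rosa $22.0, then Georgia $16.2.
Yusuf is the highest bidder, so Yusuf wins.
Under the third-price rule, the price is the third-highest bid: $22.0.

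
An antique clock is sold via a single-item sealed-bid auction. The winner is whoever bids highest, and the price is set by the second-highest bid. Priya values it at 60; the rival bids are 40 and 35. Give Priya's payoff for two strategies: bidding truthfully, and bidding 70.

The highest competing bid is 40.
Bidding truthfully at 60: Priya has the top bid, wins, and pays the second-highest bid 40. Payoff = 60 − 40 = 20.
Bidding 70: Priya has the top bid, wins, and pays the second-highest bid 40. Payoff = 60 − 40 = 20.
The bid only affects whether you win, not the price — here both bids land on the same side of the top rival bid, so the deviation is payoff-neutral.

Truthful: 20; alternative: 20.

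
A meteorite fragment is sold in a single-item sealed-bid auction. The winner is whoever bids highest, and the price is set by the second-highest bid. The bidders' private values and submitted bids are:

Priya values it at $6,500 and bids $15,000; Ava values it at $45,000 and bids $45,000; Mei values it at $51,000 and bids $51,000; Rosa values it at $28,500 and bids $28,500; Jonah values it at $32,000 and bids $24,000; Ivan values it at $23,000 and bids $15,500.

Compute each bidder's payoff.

Bids in descending order: Mei $51,000 > Ava $45,000 > Rosa $28,500 > Jonah $24,000 > Ivan $15,500 > Priya $15,000.
Mei has the top bid and wins; the price is the second-highest bid, $45,000.
Mei's payoff = $51,000 − $45,000 = $6,000. All other bidders lose, so their payoff is 0.

Priya $0, Ava $0, Mei $6,000, Rosa $0, Jonah $0, Ivan $0.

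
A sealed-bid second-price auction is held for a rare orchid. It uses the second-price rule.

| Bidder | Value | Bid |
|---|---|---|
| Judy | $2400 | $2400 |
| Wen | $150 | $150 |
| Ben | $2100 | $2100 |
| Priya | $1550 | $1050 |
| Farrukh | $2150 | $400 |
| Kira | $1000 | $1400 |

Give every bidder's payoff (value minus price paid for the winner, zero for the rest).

Ranking the bids: Judy $2400, then Ben $2100, then Kira $1400, then Priya $1050, then Farrukh $400, then Wen $150.
Judy has the top bid and wins; the price is the second-highest bid, $2100.
Judy's payoff = $2400 − $2100 = $300. All other bidders lose, so their payoff is 0.

Judy $300, Wen $0, Ben $0, Priya $0, Farrukh $0, Kira $0.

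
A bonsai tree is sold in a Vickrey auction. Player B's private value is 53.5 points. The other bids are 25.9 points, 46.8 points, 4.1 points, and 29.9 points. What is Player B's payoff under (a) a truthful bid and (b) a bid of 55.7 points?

(a) 6.7 points  (b) 6.7 points

The highest competing bid is 46.8 points.
Bidding truthfully at 53.5 points: Player B has the top bid, wins, and pays the second-highest bid 46.8 points. Payoff = 53.5 points − 46.8 points = 6.7 points.
Bidding 55.7 points: Player B has the top bid, wins, and pays the second-highest bid 46.8 points. Payoff = 53.5 points − 46.8 points = 6.7 points.
The bid only affects whether you win, not the price — here both bids land on the same side of the top rival bid, so the deviation is payoff-neutral.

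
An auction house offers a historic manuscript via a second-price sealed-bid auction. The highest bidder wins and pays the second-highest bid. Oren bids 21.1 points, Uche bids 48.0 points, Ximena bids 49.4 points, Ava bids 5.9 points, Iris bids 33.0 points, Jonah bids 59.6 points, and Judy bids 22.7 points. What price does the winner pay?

Price paid: 49.4 points.

Ranking the bids: Jonah 59.6 points > Ximena 49.4 points > Uche 48.0 points > Iris 33.0 points > Judy 22.7 points > Oren 21.1 points > Ava 5.9 points.
Jonah has the highest bid, so Jonah wins.
The second-highest bid is 49.4 points, so that is what Jonah pays.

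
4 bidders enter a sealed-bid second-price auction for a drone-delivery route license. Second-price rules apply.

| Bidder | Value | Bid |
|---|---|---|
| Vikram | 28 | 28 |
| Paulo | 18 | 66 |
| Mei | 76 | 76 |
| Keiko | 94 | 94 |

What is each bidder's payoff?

Vikram 0, Paulo 0, Mei 0, Keiko 18.

Ordered from highest: Keiko 94 > Mei 76 > Paulo 66 > Vikram 28.
Keiko has the top bid and wins; the price is the second-highest bid, 76.
Keiko's payoff = 94 − 76 = 18. All other bidders lose, so their payoff is 0.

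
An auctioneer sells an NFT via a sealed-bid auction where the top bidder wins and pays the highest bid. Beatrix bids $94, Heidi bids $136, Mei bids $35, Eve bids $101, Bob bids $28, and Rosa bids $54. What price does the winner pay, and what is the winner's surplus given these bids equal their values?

The winner pays $136 for a surplus of $0.

Bids in descending order: Heidi $136 > Eve $101 > Beatrix $94 > Rosa $54 > Mei $35 > Bob $28.
Heidi is the highest bidder, so Heidi wins.
Under the first-price rule, the price is the highest bid: $136.
Surplus = $136 − $136 = $0.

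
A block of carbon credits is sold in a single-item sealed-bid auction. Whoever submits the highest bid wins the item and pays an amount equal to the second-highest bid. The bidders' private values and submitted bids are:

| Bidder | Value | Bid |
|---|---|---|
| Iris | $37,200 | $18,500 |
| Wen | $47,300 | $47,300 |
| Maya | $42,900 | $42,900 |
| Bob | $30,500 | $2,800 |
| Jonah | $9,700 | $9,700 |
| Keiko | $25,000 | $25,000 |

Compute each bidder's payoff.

Ranking the bids: Wen $47,300 > Maya $42,900 > Keiko $25,000 > Iris $18,500 > Jonah $9,700 > Bob $2,800.
Wen has the top bid and wins; the price is the second-highest bid, $42,900.
Wen's payoff = $47,300 − $42,900 = $4,400. All other bidders lose, so their payoff is 0.

Payoffs: Iris $0, Wen $4,400, Maya $0, Bob $0, Jonah $0, Keiko $0.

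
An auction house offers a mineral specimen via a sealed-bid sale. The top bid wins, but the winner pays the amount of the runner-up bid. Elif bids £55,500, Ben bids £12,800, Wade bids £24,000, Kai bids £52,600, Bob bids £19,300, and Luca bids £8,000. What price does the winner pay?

Sorted high to low: Elif £55,500 > Kai £52,600 > Wade £24,000 > Bob £19,300 > Ben £12,800 > Luca £8,000.
Elif has the highest bid, so Elif wins.
The second-highest bid is £52,600, so that is what Elif pays.

Price paid: £52,600.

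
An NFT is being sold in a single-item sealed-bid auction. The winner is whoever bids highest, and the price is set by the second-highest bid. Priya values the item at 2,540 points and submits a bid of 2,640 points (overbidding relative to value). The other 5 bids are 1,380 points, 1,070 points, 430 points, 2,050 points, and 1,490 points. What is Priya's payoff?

Highest competing bid: 2,050 points.
Priya's bid 2,640 points is the highest overall, so Priya wins and pays the second-highest bid, 2,050 points.
Payoff = value − price = 2,540 points − 2,050 points = 490 points.

Priya's payoff: 490 points.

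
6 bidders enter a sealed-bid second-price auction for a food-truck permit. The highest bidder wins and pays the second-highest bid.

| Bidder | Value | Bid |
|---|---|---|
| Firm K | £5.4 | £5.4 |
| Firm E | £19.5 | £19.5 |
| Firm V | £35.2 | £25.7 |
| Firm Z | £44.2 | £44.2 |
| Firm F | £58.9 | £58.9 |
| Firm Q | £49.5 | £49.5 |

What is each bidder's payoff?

Payoffs: Firm K £0.0, Firm E £0.0, Firm V £0.0, Firm Z £0.0, Firm F £9.4, Firm Q £0.0.

Ordered from highest: Firm F £58.9 > Firm Q £49.5 > Firm Z £44.2 > Firm V £25.7 > Firm E £19.5 > Firm K £5.4.
Firm F has the top bid and wins; the price is the second-highest bid, £49.5.
Firm F's payoff = £58.9 − £49.5 = £9.4. All other bidders lose, so their payoff is 0.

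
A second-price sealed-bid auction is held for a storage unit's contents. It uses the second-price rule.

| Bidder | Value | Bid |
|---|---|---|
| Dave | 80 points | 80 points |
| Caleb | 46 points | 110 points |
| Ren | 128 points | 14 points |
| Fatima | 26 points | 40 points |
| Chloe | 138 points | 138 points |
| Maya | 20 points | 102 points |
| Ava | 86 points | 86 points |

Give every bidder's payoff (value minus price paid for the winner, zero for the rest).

Ordered from highest: Chloe 138 points > Caleb 110 points > Maya 102 points > Ava 86 points > Dave 80 points > Fatima 40 points > Ren 14 points.
Chloe has the top bid and wins; the price is the second-highest bid, 110 points.
Chloe's payoff = 138 points − 110 points = 28 points. All other bidders lose, so their payoff is 0.

Payoffs: Dave 0 points, Caleb 0 points, Ren 0 points, Fatima 0 points, Chloe 28 points, Maya 0 points, Ava 0 points.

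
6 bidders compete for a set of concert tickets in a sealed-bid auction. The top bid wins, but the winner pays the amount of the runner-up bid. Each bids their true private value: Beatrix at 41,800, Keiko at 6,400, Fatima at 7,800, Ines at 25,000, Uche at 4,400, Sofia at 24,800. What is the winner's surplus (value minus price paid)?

Ranking the bids: Beatrix 41,800; Ines 25,000; Sofia 24,800; Fatima 7,800; Keiko 6,400; Uche 4,400.
Beatrix wins with the top bid and pays the second-highest, 25,000.
Surplus = 41,800 − 25,000 = 16,800.

16,800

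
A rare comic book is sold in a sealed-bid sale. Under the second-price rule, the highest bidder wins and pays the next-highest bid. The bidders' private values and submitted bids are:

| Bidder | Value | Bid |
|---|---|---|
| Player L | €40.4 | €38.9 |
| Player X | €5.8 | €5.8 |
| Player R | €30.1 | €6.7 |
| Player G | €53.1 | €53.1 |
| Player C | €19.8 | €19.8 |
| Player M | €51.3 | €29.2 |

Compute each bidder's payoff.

Ordered from highest: Player G €53.1 > Player L €38.9 > Player M €29.2 > Player C €19.8 > Player R €6.7 > Player X €5.8.
Player G has the top bid and wins; the price is the second-highest bid, €38.9.
Player G's payoff = €53.1 − €38.9 = €14.2. All other bidders lose, so their payoff is 0.

Player L €0.0, Player X €0.0, Player R €0.0, Player G €14.2, Player C €0.0, Player M €0.0.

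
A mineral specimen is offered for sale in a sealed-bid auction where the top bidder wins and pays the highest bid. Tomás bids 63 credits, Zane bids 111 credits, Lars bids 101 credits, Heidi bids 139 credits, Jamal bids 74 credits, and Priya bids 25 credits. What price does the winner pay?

139 credits

Ordered from highest: Heidi 139 credits > Zane 111 credits > Lars 101 credits > Jamal 74 credits > Tomás 63 credits > Priya 25 credits.
Heidi is the highest bidder, so Heidi wins.
Under the first-price rule, the price is the highest bid: 139 credits.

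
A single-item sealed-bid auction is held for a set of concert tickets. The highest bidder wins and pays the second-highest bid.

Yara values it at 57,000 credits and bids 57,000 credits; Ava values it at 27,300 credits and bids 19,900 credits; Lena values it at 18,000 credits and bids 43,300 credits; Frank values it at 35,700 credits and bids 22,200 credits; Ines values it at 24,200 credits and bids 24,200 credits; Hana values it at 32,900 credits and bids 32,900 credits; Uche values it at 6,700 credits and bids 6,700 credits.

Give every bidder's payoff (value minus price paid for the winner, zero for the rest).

Bids in descending order: Yara 57,000 credits > Lena 43,300 credits > Hana 32,900 credits > Ines 24,200 credits > Frank 22,200 credits > Ava 19,900 credits > Uche 6,700 credits.
Yara has the top bid and wins; the price is the second-highest bid, 43,300 credits.
Yara's payoff = 57,000 credits − 43,300 credits = 13,700 credits. All other bidders lose, so their payoff is 0.

Yara 13,700 credits, Ava 0 credits, Lena 0 credits, Frank 0 credits, Ines 0 credits, Hana 0 credits, Uche 0 credits.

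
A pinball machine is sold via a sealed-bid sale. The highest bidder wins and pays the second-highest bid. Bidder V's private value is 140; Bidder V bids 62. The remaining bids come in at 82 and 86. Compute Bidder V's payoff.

Highest competing bid: 86.
Bidder V's bid 62 is not the highest, so Bidder V loses, pays nothing, and earns zero payoff.

Bidder V's payoff: 0.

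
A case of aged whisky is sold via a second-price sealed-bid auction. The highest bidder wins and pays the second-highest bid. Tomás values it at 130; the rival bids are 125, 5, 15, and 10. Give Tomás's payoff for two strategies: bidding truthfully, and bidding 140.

The highest competing bid is 125.
Bidding truthfully at 130: Tomás has the top bid, wins, and pays the second-highest bid 125. Payoff = 130 − 125 = 5.
Bidding 140: Tomás has the top bid, wins, and pays the second-highest bid 125. Payoff = 130 − 125 = 5.
The bid only affects whether you win, not the price — here both bids land on the same side of the top rival bid, so the deviation is payoff-neutral.

Truthful: 5; alternative: 5.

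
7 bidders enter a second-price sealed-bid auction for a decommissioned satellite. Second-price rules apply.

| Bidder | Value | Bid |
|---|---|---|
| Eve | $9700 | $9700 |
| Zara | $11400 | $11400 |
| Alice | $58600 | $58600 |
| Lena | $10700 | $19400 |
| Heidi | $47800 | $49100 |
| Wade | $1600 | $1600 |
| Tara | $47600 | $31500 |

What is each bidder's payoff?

Ordered from highest: Alice $58600, then Heidi $49100, then Tara $31500, then Lena $19400, then Zara $11400, then Eve $9700, then Wade $1600.
Alice has the top bid and wins; the price is the second-highest bid, $49100.
Alice's payoff = $58600 − $49100 = $9500. All other bidders lose, so their payoff is 0.

Payoffs: Eve $0, Zara $0, Alice $9500, Lena $0, Heidi $0, Wade $0, Tara $0.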